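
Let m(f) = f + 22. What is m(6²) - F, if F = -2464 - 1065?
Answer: 3587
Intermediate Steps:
m(f) = 22 + f
F = -3529
m(6²) - F = (22 + 6²) - 1*(-3529) = (22 + 36) + 3529 = 58 + 3529 = 3587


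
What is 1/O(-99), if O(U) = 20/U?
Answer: -99/20 ≈ -4.9500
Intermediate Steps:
1/O(-99) = 1/(20/(-99)) = 1/(20*(-1/99)) = 1/(-20/99) = -99/20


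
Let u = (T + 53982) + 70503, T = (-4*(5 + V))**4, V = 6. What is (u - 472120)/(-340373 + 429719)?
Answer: 1133487/29782 ≈ 38.059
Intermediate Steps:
T = 3748096 (T = (-4*(5 + 6))**4 = (-4*11)**4 = (-44)**4 = 3748096)
u = 3872581 (u = (3748096 + 53982) + 70503 = 3802078 + 70503 = 3872581)
(u - 472120)/(-340373 + 429719) = (3872581 - 472120)/(-340373 + 429719) = 3400461/89346 = 3400461*(1/89346) = 1133487/29782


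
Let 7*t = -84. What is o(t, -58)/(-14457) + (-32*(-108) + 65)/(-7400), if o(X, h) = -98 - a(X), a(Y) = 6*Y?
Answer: -50710697/106981800 ≈ -0.47401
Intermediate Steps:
t = -12 (t = (1/7)*(-84) = -12)
o(X, h) = -98 - 6*X
o(t, -58)/(-14457) + (-32*(-108) + 65)/(-7400) = (-98 - 6*(-12))/(-14457) + (-32*(-108) + 65)/(-7400) = (-98 + 72)*(-1/14457) + (3456 + 65)*(-1/7400) = -26*(-1/14457) + 3521*(-1/7400) = 26/14457 - 3521/7400 = -50710697/106981800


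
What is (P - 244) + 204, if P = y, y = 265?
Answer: 225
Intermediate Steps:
P = 265
(P - 244) + 204 = (265 - 244) + 204 = 21 + 204 = 225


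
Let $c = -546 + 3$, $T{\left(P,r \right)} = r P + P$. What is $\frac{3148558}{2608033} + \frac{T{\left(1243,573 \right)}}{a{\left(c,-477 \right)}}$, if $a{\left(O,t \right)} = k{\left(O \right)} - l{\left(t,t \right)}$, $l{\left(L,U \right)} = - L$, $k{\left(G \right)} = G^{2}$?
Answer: $\frac{1393815958241}{383865945138} \approx 3.631$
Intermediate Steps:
$T{\left(P,r \right)} = P + P r$ ($T{\left(P,r \right)} = P r + P = P + P r$)
$c = -543$
$a{\left(O,t \right)} = t + O^{2}$ ($a{\left(O,t \right)} = O^{2} - - t = O^{2} + t = t + O^{2}$)
$\frac{3148558}{2608033} + \frac{T{\left(1243,573 \right)}}{a{\left(c,-477 \right)}} = \frac{3148558}{2608033} + \frac{1243 \left(1 + 573\right)}{-477 + \left(-543\right)^{2}} = 3148558 \cdot \frac{1}{2608033} + \frac{1243 \cdot 574}{-477 + 294849} = \frac{3148558}{2608033} + \frac{713482}{294372} = \frac{3148558}{2608033} + 713482 \cdot \frac{1}{294372} = \frac{3148558}{2608033} + \frac{356741}{147186} = \frac{1393815958241}{383865945138}$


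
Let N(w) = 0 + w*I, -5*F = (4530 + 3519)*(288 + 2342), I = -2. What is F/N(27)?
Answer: 705629/9 ≈ 78403.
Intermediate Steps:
F = -4233774 (F = -(4530 + 3519)*(288 + 2342)/5 = -8049*2630/5 = -⅕*21168870 = -4233774)
N(w) = -2*w (N(w) = 0 + w*(-2) = 0 - 2*w = -2*w)
F/N(27) = -4233774/((-2*27)) = -4233774/(-54) = -4233774*(-1/54) = 705629/9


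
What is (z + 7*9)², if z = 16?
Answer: 6241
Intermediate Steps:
(z + 7*9)² = (16 + 7*9)² = (16 + 63)² = 79² = 6241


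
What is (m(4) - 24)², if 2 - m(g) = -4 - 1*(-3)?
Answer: 441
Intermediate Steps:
m(g) = 3 (m(g) = 2 - (-4 - 1*(-3)) = 2 - (-4 + 3) = 2 - 1*(-1) = 2 + 1 = 3)
(m(4) - 24)² = (3 - 24)² = (-21)² = 441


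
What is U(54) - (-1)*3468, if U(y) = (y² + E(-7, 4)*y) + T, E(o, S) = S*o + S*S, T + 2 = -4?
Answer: 5730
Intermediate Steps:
T = -6 (T = -2 - 4 = -6)
E(o, S) = S² + S*o (E(o, S) = S*o + S² = S² + S*o)
U(y) = -6 + y² - 12*y (U(y) = (y² + (4*(4 - 7))*y) - 6 = (y² + (4*(-3))*y) - 6 = (y² - 12*y) - 6 = -6 + y² - 12*y)
U(54) - (-1)*3468 = (-6 + 54² - 12*54) - (-1)*3468 = (-6 + 2916 - 648) - 1*(-3468) = 2262 + 3468 = 5730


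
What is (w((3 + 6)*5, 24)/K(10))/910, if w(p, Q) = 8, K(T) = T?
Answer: 2/2275 ≈ 0.00087912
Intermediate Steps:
(w((3 + 6)*5, 24)/K(10))/910 = (8/10)/910 = (8*(⅒))*(1/910) = (⅘)*(1/910) = 2/2275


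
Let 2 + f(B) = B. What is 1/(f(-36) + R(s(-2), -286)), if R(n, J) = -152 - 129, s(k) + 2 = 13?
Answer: -1/319 ≈ -0.0031348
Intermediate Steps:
s(k) = 11 (s(k) = -2 + 13 = 11)
R(n, J) = -281
f(B) = -2 + B
1/(f(-36) + R(s(-2), -286)) = 1/((-2 - 36) - 281) = 1/(-38 - 281) = 1/(-319) = -1/319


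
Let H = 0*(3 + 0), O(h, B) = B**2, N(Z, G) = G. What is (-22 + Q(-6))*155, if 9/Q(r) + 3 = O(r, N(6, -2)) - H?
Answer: -2015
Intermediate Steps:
H = 0 (H = 0*3 = 0)
Q(r) = 9 (Q(r) = 9/(-3 + ((-2)**2 - 1*0)) = 9/(-3 + (4 + 0)) = 9/(-3 + 4) = 9/1 = 9*1 = 9)
(-22 + Q(-6))*155 = (-22 + 9)*155 = -13*155 = -2015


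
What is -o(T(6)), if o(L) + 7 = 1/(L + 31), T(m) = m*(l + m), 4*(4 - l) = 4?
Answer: 594/85 ≈ 6.9882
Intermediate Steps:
l = 3 (l = 4 - ¼*4 = 4 - 1 = 3)
T(m) = m*(3 + m)
o(L) = -7 + 1/(31 + L) (o(L) = -7 + 1/(L + 31) = -7 + 1/(31 + L))
-o(T(6)) = -(-216 - 42*(3 + 6))/(31 + 6*(3 + 6)) = -(-216 - 42*9)/(31 + 6*9) = -(-216 - 7*54)/(31 + 54) = -(-216 - 378)/85 = -(-594)/85 = -1*(-594/85) = 594/85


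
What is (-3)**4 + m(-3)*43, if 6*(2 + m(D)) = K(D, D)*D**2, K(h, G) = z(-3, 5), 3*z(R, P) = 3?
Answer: 119/2 ≈ 59.500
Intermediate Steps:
z(R, P) = 1 (z(R, P) = (1/3)*3 = 1)
K(h, G) = 1
m(D) = -2 + D**2/6 (m(D) = -2 + (1*D**2)/6 = -2 + D**2/6)
(-3)**4 + m(-3)*43 = (-3)**4 + (-2 + (1/6)*(-3)**2)*43 = 81 + (-2 + (1/6)*9)*43 = 81 + (-2 + 3/2)*43 = 81 - 1/2*43 = 81 - 43/2 = 119/2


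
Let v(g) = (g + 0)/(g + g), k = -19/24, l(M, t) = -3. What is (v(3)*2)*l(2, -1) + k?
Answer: -91/24 ≈ -3.7917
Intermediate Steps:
k = -19/24 (k = -19*1/24 = -19/24 ≈ -0.79167)
v(g) = ½ (v(g) = g/((2*g)) = g*(1/(2*g)) = ½)
(v(3)*2)*l(2, -1) + k = ((½)*2)*(-3) - 19/24 = 1*(-3) - 19/24 = -3 - 19/24 = -91/24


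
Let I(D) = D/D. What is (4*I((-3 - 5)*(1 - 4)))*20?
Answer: 80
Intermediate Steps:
I(D) = 1
(4*I((-3 - 5)*(1 - 4)))*20 = (4*1)*20 = 4*20 = 80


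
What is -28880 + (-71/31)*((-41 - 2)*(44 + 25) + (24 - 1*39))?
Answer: -683558/31 ≈ -22050.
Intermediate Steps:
-28880 + (-71/31)*((-41 - 2)*(44 + 25) + (24 - 1*39)) = -28880 + (-71*1/31)*(-43*69 + (24 - 39)) = -28880 - 71*(-2967 - 15)/31 = -28880 - 71/31*(-2982) = -28880 + 211722/31 = -683558/31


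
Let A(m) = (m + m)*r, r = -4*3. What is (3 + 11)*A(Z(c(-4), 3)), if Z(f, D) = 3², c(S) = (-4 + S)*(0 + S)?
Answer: -3024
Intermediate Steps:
c(S) = S*(-4 + S) (c(S) = (-4 + S)*S = S*(-4 + S))
Z(f, D) = 9
r = -12
A(m) = -24*m (A(m) = (m + m)*(-12) = (2*m)*(-12) = -24*m)
(3 + 11)*A(Z(c(-4), 3)) = (3 + 11)*(-24*9) = 14*(-216) = -3024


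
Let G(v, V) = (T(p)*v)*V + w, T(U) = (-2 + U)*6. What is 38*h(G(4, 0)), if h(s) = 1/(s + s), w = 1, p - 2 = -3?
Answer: 19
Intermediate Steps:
p = -1 (p = 2 - 3 = -1)
T(U) = -12 + 6*U
G(v, V) = 1 - 18*V*v (G(v, V) = ((-12 + 6*(-1))*v)*V + 1 = ((-12 - 6)*v)*V + 1 = (-18*v)*V + 1 = -18*V*v + 1 = 1 - 18*V*v)
h(s) = 1/(2*s)
38*h(G(4, 0)) = 38*(1/(2*(1 - 18*0*4))) = 38*(1/(2*(1 + 0))) = 38*((½)/1) = 38*((½)*1) = 38*(½) = 19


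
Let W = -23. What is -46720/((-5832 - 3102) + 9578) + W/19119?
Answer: -223313623/3078159 ≈ -72.548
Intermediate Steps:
-46720/((-5832 - 3102) + 9578) + W/19119 = -46720/((-5832 - 3102) + 9578) - 23/19119 = -46720/(-8934 + 9578) - 23*1/19119 = -46720/644 - 23/19119 = -46720*1/644 - 23/19119 = -11680/161 - 23/19119 = -223313623/3078159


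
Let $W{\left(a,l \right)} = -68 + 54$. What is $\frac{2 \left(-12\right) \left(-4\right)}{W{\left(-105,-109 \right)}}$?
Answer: $- \frac{48}{7} \approx -6.8571$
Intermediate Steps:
$W{\left(a,l \right)} = -14$
$\frac{2 \left(-12\right) \left(-4\right)}{W{\left(-105,-109 \right)}} = \frac{2 \left(-12\right) \left(-4\right)}{-14} = \left(-24\right) \left(-4\right) \left(- \frac{1}{14}\right) = 96 \left(- \frac{1}{14}\right) = - \frac{48}{7}$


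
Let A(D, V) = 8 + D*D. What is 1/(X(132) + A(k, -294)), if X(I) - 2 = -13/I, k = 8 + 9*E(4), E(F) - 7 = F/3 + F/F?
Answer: 132/1118555 ≈ 0.00011801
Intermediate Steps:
E(F) = 8 + F/3 (E(F) = 7 + (F/3 + F/F) = 7 + (F*(1/3) + 1) = 7 + (F/3 + 1) = 7 + (1 + F/3) = 8 + F/3)
k = 92 (k = 8 + 9*(8 + (1/3)*4) = 8 + 9*(8 + 4/3) = 8 + 9*(28/3) = 8 + 84 = 92)
X(I) = 2 - 13/I
A(D, V) = 8 + D**2
1/(X(132) + A(k, -294)) = 1/((2 - 13/132) + (8 + 92**2)) = 1/((2 - 13*1/132) + (8 + 8464)) = 1/((2 - 13/132) + 8472) = 1/(251/132 + 8472) = 1/(1118555/132) = 132/1118555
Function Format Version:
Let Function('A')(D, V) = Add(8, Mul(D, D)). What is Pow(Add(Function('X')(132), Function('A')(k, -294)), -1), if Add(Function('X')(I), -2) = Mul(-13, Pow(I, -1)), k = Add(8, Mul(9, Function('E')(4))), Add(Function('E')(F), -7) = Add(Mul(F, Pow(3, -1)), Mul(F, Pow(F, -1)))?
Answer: Rational(132, 1118555) ≈ 0.00011801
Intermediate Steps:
Function('E')(F) = Add(8, Mul(Rational(1, 3), F)) (Function('E')(F) = Add(7, Add(Mul(F, Pow(3, -1)), Mul(F, Pow(F, -1)))) = Add(7, Add(Mul(F, Rational(1, 3)), 1)) = Add(7, Add(Mul(Rational(1, 3), F), 1)) = Add(7, Add(1, Mul(Rational(1, 3), F))) = Add(8, Mul(Rational(1, 3), F)))
k = 92 (k = Add(8, Mul(9, Add(8, Mul(Rational(1, 3), 4)))) = Add(8, Mul(9, Add(8, Rational(4, 3)))) = Add(8, Mul(9, Rational(28, 3))) = Add(8, 84) = 92)
Function('X')(I) = Add(2, Mul(-13, Pow(I, -1)))
Function('A')(D, V) = Add(8, Pow(D, 2))
Pow(Add(Function('X')(132), Function('A')(k, -294)), -1) = Pow(Add(Add(2, Mul(-13, Pow(132, -1))), Add(8, Pow(92, 2))), -1) = Pow(Add(Add(2, Mul(-13, Rational(1, 132))), Add(8, 8464)), -1) = Pow(Add(Add(2, Rational(-13, 132)), 8472), -1) = Pow(Add(Rational(251, 132), 8472), -1) = Pow(Rational(1118555, 132), -1) = Rational(132, 1118555)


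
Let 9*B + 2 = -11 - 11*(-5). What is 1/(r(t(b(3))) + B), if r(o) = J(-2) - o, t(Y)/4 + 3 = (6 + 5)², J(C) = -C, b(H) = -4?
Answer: -3/1396 ≈ -0.0021490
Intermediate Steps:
t(Y) = 472 (t(Y) = -12 + 4*(6 + 5)² = -12 + 4*11² = -12 + 4*121 = -12 + 484 = 472)
r(o) = 2 - o (r(o) = -1*(-2) - o = 2 - o)
B = 14/3 (B = -2/9 + (-11 - 11*(-5))/9 = -2/9 + (-11 + 55)/9 = -2/9 + (⅑)*44 = -2/9 + 44/9 = 14/3 ≈ 4.6667)
1/(r(t(b(3))) + B) = 1/((2 - 1*472) + 14/3) = 1/((2 - 472) + 14/3) = 1/(-470 + 14/3) = 1/(-1396/3) = -3/1396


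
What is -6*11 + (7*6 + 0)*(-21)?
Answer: -948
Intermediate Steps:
-6*11 + (7*6 + 0)*(-21) = -66 + (42 + 0)*(-21) = -66 + 42*(-21) = -66 - 882 = -948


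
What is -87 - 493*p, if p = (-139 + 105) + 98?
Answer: -31639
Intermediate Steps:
p = 64 (p = -34 + 98 = 64)
-87 - 493*p = -87 - 493*64 = -87 - 31552 = -31639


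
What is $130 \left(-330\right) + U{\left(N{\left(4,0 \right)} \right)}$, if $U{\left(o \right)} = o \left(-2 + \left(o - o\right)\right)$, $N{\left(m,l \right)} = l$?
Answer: $-42900$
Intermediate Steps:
$U{\left(o \right)} = - 2 o$ ($U{\left(o \right)} = o \left(-2 + 0\right) = o \left(-2\right) = - 2 o$)
$130 \left(-330\right) + U{\left(N{\left(4,0 \right)} \right)} = 130 \left(-330\right) - 0 = -42900 + 0 = -42900$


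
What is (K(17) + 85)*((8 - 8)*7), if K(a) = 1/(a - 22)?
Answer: 0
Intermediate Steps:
K(a) = 1/(-22 + a)
(K(17) + 85)*((8 - 8)*7) = (1/(-22 + 17) + 85)*((8 - 8)*7) = (1/(-5) + 85)*(0*7) = (-1/5 + 85)*0 = (424/5)*0 = 0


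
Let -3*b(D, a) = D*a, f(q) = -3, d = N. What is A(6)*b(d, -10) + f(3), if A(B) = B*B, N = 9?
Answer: 1077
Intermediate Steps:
d = 9
A(B) = B²
b(D, a) = -D*a/3
A(6)*b(d, -10) + f(3) = 6²*(-⅓*9*(-10)) - 3 = 36*30 - 3 = 1080 - 3 = 1077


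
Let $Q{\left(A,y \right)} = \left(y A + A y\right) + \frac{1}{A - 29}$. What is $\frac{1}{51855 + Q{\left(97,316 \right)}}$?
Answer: $\frac{68}{7694813} \approx 8.8371 \cdot 10^{-6}$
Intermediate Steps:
$Q{\left(A,y \right)} = \frac{1}{-29 + A} + 2 A y$ ($Q{\left(A,y \right)} = \left(A y + A y\right) + \frac{1}{-29 + A} = 2 A y + \frac{1}{-29 + A} = \frac{1}{-29 + A} + 2 A y$)
$\frac{1}{51855 + Q{\left(97,316 \right)}} = \frac{1}{51855 + \frac{1 - 5626 \cdot 316 + 2 \cdot 316 \cdot 97^{2}}{-29 + 97}} = \frac{1}{51855 + \frac{1 - 1777816 + 2 \cdot 316 \cdot 9409}{68}} = \frac{1}{51855 + \frac{1 - 1777816 + 5946488}{68}} = \frac{1}{51855 + \frac{1}{68} \cdot 4168673} = \frac{1}{51855 + \frac{4168673}{68}} = \frac{1}{\frac{7694813}{68}} = \frac{68}{7694813}$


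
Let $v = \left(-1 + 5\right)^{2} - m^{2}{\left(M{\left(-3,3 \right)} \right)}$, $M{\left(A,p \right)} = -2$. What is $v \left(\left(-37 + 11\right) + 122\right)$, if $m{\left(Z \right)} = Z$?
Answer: $1152$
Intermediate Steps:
$v = 12$ ($v = \left(-1 + 5\right)^{2} - \left(-2\right)^{2} = 4^{2} - 4 = 16 - 4 = 12$)
$v \left(\left(-37 + 11\right) + 122\right) = 12 \left(\left(-37 + 11\right) + 122\right) = 12 \left(-26 + 122\right) = 12 \cdot 96 = 1152$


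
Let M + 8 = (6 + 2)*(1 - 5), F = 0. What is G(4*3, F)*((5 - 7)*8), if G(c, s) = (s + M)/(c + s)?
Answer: 160/3 ≈ 53.333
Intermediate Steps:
M = -40 (M = -8 + (6 + 2)*(1 - 5) = -8 + 8*(-4) = -8 - 32 = -40)
G(c, s) = (-40 + s)/(c + s) (G(c, s) = (s - 40)/(c + s) = (-40 + s)/(c + s))
G(4*3, F)*((5 - 7)*8) = ((-40 + 0)/(4*3 + 0))*((5 - 7)*8) = (-40/(12 + 0))*(-2*8) = (-40/12)*(-16) = ((1/12)*(-40))*(-16) = -10/3*(-16) = 160/3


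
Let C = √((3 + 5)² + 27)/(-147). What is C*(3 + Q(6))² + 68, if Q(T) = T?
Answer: 68 - 27*√91/49 ≈ 62.744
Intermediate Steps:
C = -√91/147 (C = √(8² + 27)*(-1/147) = √(64 + 27)*(-1/147) = √91*(-1/147) = -√91/147 ≈ -0.064894)
C*(3 + Q(6))² + 68 = (-√91/147)*(3 + 6)² + 68 = -√91/147*9² + 68 = -√91/147*81 + 68 = -27*√91/49 + 68 = 68 - 27*√91/49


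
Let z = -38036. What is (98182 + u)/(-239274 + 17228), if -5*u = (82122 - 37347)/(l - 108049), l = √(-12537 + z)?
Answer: -127360019440007/288034049058756 - 995*I*√50573/288034049058756 ≈ -0.44217 - 7.7685e-10*I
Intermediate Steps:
l = I*√50573 (l = √(-12537 - 38036) = √(-50573) = I*√50573 ≈ 224.88*I)
u = -8955/(-108049 + I*√50573) (u = -(82122 - 37347)/(5*(I*√50573 - 108049)) = -8955/(-108049 + I*√50573) ≈ 0.082879 + 0.0001725*I)
(98182 + u)/(-239274 + 17228) = (98182 + (107508755/1297181886 + 995*I*√50573/1297181886))/(-239274 + 17228) = (127360019440007/1297181886 + 995*I*√50573/1297181886)/(-222046) = (127360019440007/1297181886 + 995*I*√50573/1297181886)*(-1/222046) = -127360019440007/288034049058756 - 995*I*√50573/288034049058756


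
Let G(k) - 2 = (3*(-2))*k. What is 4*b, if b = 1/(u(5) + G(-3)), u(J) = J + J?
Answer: 2/15 ≈ 0.13333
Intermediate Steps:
G(k) = 2 - 6*k (G(k) = 2 + (3*(-2))*k = 2 - 6*k)
u(J) = 2*J
b = 1/30 (b = 1/(2*5 + (2 - 6*(-3))) = 1/(10 + (2 + 18)) = 1/(10 + 20) = 1/30 ≈ 0.033333)
4*b = 4*(1/30) = 2/15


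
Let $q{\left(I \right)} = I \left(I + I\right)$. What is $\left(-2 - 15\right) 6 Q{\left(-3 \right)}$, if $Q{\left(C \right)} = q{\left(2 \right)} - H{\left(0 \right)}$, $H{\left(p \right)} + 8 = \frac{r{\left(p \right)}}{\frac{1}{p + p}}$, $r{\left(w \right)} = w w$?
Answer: $-1632$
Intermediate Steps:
$r{\left(w \right)} = w^{2}$
$q{\left(I \right)} = 2 I^{2}$ ($q{\left(I \right)} = I 2 I = 2 I^{2}$)
$H{\left(p \right)} = -8 + 2 p^{3}$ ($H{\left(p \right)} = -8 + \frac{p^{2}}{\frac{1}{p + p}} = -8 + \frac{p^{2}}{\frac{1}{2 p}} = -8 + \frac{p^{2}}{\frac{1}{2} \frac{1}{p}} = -8 + p^{2} \cdot 2 p = -8 + 2 p^{3}$)
$Q{\left(C \right)} = 16$ ($Q{\left(C \right)} = 2 \cdot 2^{2} - \left(-8 + 2 \cdot 0^{3}\right) = 2 \cdot 4 - \left(-8 + 2 \cdot 0\right) = 8 - \left(-8 + 0\right) = 8 - -8 = 8 + 8 = 16$)
$\left(-2 - 15\right) 6 Q{\left(-3 \right)} = \left(-2 - 15\right) 6 \cdot 16 = \left(-17\right) 6 \cdot 16 = \left(-102\right) 16 = -1632$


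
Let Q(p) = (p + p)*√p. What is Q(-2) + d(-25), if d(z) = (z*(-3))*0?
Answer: -4*I*√2 ≈ -5.6569*I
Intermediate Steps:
Q(p) = 2*p^(3/2) (Q(p) = (2*p)*√p = 2*p^(3/2))
d(z) = 0 (d(z) = -3*z*0 = 0)
Q(-2) + d(-25) = 2*(-2)^(3/2) + 0 = 2*(-2*I*√2) + 0 = -4*I*√2 + 0 = -4*I*√2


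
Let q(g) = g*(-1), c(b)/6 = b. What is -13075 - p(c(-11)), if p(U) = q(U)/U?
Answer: -13074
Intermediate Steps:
c(b) = 6*b
q(g) = -g
p(U) = -1 (p(U) = (-U)/U = -1)
-13075 - p(c(-11)) = -13075 - 1*(-1) = -13075 + 1 = -13074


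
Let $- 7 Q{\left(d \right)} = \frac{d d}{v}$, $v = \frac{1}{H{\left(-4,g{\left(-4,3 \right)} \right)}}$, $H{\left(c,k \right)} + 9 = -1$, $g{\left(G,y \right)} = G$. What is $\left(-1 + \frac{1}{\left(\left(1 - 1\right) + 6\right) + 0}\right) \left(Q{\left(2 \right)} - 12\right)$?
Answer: $\frac{110}{21} \approx 5.2381$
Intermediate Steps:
$H{\left(c,k \right)} = -10$ ($H{\left(c,k \right)} = -9 - 1 = -10$)
$v = - \frac{1}{10}$ ($v = \frac{1}{-10} = - \frac{1}{10} \approx -0.1$)
$Q{\left(d \right)} = \frac{10 d^{2}}{7}$ ($Q{\left(d \right)} = - \frac{d d \frac{1}{- \frac{1}{10}}}{7} = - \frac{d^{2} \left(-10\right)}{7} = - \frac{\left(-10\right) d^{2}}{7} = \frac{10 d^{2}}{7}$)
$\left(-1 + \frac{1}{\left(\left(1 - 1\right) + 6\right) + 0}\right) \left(Q{\left(2 \right)} - 12\right) = \left(-1 + \frac{1}{\left(\left(1 - 1\right) + 6\right) + 0}\right) \left(\frac{10 \cdot 2^{2}}{7} - 12\right) = \left(-1 + \frac{1}{\left(0 + 6\right) + 0}\right) \left(\frac{10}{7} \cdot 4 - 12\right) = \left(-1 + \frac{1}{6 + 0}\right) \left(\frac{40}{7} - 12\right) = \left(-1 + \frac{1}{6}\right) \left(- \frac{44}{7}\right) = \left(- \frac{5}{6}\right) \left(- \frac{44}{7}\right) = \frac{110}{21}$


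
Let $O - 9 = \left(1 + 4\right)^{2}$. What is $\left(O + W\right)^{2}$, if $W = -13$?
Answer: $441$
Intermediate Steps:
$O = 34$ ($O = 9 + \left(1 + 4\right)^{2} = 9 + 5^{2} = 9 + 25 = 34$)
$\left(O + W\right)^{2} = \left(34 - 13\right)^{2} = 21^{2} = 441$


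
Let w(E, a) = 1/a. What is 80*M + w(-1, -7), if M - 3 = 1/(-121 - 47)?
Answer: 5027/21 ≈ 239.38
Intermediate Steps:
M = 503/168 (M = 3 + 1/(-121 - 47) = 3 + 1/(-168) = 3 - 1/168 = 503/168 ≈ 2.9940)
80*M + w(-1, -7) = 80*(503/168) + 1/(-7) = 5030/21 - ⅐ = 5027/21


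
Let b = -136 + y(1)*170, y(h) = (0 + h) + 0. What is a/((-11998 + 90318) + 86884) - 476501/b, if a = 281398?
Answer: -756829843/54009 ≈ -14013.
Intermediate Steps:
y(h) = h (y(h) = h + 0 = h)
b = 34 (b = -136 + 1*170 = -136 + 170 = 34)
a/((-11998 + 90318) + 86884) - 476501/b = 281398/((-11998 + 90318) + 86884) - 476501/34 = 281398/(78320 + 86884) - 476501*1/34 = 281398/165204 - 476501/34 = 281398*(1/165204) - 476501/34 = 10823/6354 - 476501/34 = -756829843/54009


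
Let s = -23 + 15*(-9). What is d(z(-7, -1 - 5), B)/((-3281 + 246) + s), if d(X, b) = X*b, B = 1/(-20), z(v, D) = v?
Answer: -7/63860 ≈ -0.00010961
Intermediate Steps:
s = -158 (s = -23 - 135 = -158)
B = -1/20 ≈ -0.050000
d(z(-7, -1 - 5), B)/((-3281 + 246) + s) = (-7*(-1/20))/((-3281 + 246) - 158) = 7/(20*(-3035 - 158)) = (7/20)/(-3193) = (7/20)*(-1/3193) = -7/63860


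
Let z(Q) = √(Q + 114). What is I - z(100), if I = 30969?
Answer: 30969 - √214 ≈ 30954.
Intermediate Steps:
z(Q) = √(114 + Q)
I - z(100) = 30969 - √(114 + 100) = 30969 - √214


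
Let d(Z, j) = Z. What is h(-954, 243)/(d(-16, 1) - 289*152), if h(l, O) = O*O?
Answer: -19683/14648 ≈ -1.3437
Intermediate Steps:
h(l, O) = O**2
h(-954, 243)/(d(-16, 1) - 289*152) = 243**2/(-16 - 289*152) = 59049/(-16 - 43928) = 59049/(-43944) = 59049*(-1/43944) = -19683/14648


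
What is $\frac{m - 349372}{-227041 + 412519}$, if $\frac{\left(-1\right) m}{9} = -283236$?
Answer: $\frac{1099876}{92739} \approx 11.86$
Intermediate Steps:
$m = 2549124$ ($m = \left(-9\right) \left(-283236\right) = 2549124$)
$\frac{m - 349372}{-227041 + 412519} = \frac{2549124 - 349372}{-227041 + 412519} = \frac{2199752}{185478} = 2199752 \cdot \frac{1}{185478} = \frac{1099876}{92739}$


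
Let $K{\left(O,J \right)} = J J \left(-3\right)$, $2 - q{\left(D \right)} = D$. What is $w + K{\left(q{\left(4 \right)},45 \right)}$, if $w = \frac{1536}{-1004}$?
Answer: $- \frac{1525209}{251} \approx -6076.5$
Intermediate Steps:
$q{\left(D \right)} = 2 - D$
$w = - \frac{384}{251}$ ($w = 1536 \left(- \frac{1}{1004}\right) = - \frac{384}{251} \approx -1.5299$)
$K{\left(O,J \right)} = - 3 J^{2}$ ($K{\left(O,J \right)} = J^{2} \left(-3\right) = - 3 J^{2}$)
$w + K{\left(q{\left(4 \right)},45 \right)} = - \frac{384}{251} - 3 \cdot 45^{2} = - \frac{384}{251} - 6075 = - \frac{1525209}{251}$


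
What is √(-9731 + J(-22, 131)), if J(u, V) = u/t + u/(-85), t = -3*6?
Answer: I*√632661970/255 ≈ 98.638*I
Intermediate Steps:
t = -18
J(u, V) = -103*u/1530 (J(u, V) = u/(-18) + u/(-85) = u*(-1/18) + u*(-1/85) = -u/18 - u/85 = -103*u/1530)
√(-9731 + J(-22, 131)) = √(-9731 - 103/1530*(-22)) = √(-9731 + 1133/765) = √(-7443082/765) = I*√632661970/255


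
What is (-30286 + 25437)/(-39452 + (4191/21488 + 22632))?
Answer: 104195312/361423969 ≈ 0.28829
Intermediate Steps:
(-30286 + 25437)/(-39452 + (4191/21488 + 22632)) = -4849/(-39452 + (4191*(1/21488) + 22632)) = -4849/(-39452 + (4191/21488 + 22632)) = -4849/(-39452 + 486320607/21488) = -4849/(-361423969/21488) = -4849*(-21488/361423969) = 104195312/361423969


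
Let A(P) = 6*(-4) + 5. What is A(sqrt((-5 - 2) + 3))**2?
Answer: 361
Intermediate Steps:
A(P) = -19 (A(P) = -24 + 5 = -19)
A(sqrt((-5 - 2) + 3))**2 = (-19)**2 = 361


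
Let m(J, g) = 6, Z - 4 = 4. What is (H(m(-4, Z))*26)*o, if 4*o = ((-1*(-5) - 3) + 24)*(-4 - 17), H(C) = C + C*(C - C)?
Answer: -21294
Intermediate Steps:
Z = 8 (Z = 4 + 4 = 8)
H(C) = C (H(C) = C + C*0 = C + 0 = C)
o = -273/2 (o = (((-1*(-5) - 3) + 24)*(-4 - 17))/4 = (((5 - 3) + 24)*(-21))/4 = ((2 + 24)*(-21))/4 = (26*(-21))/4 = (1/4)*(-546) = -273/2 ≈ -136.50)
(H(m(-4, Z))*26)*o = (6*26)*(-273/2) = 156*(-273/2) = -21294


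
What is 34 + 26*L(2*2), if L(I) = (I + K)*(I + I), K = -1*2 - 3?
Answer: -174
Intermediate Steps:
K = -5 (K = -2 - 3 = -5)
L(I) = 2*I*(-5 + I) (L(I) = (I - 5)*(I + I) = (-5 + I)*(2*I) = 2*I*(-5 + I))
34 + 26*L(2*2) = 34 + 26*(2*(2*2)*(-5 + 2*2)) = 34 + 26*(2*4*(-5 + 4)) = 34 + 26*(2*4*(-1)) = 34 + 26*(-8) = 34 - 208 = -174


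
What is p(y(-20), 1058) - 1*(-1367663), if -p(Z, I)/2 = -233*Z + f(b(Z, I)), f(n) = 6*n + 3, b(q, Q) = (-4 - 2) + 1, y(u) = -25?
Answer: 1356067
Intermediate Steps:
b(q, Q) = -5 (b(q, Q) = -6 + 1 = -5)
f(n) = 3 + 6*n
p(Z, I) = 54 + 466*Z (p(Z, I) = -2*(-233*Z + (3 + 6*(-5))) = -2*(-233*Z + (3 - 30)) = -2*(-233*Z - 27) = -2*(-27 - 233*Z) = 54 + 466*Z)
p(y(-20), 1058) - 1*(-1367663) = (54 + 466*(-25)) - 1*(-1367663) = (54 - 11650) + 1367663 = -11596 + 1367663 = 1356067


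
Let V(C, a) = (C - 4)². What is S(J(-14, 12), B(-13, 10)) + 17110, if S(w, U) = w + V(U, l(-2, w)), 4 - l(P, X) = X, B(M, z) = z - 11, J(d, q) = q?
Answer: 17147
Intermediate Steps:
B(M, z) = -11 + z
l(P, X) = 4 - X
V(C, a) = (-4 + C)²
S(w, U) = w + (-4 + U)²
S(J(-14, 12), B(-13, 10)) + 17110 = (12 + (-4 + (-11 + 10))²) + 17110 = (12 + (-4 - 1)²) + 17110 = (12 + (-5)²) + 17110 = (12 + 25) + 17110 = 37 + 17110 = 17147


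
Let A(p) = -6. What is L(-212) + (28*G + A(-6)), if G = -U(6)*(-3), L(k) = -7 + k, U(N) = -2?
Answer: -393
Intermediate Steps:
G = -6 (G = -1*(-2)*(-3) = 2*(-3) = -6)
L(-212) + (28*G + A(-6)) = (-7 - 212) + (28*(-6) - 6) = -219 + (-168 - 6) = -219 - 174 = -393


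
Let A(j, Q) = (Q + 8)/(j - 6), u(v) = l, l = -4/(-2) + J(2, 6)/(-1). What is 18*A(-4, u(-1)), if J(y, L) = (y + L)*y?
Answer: 54/5 ≈ 10.800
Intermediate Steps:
J(y, L) = y*(L + y) (J(y, L) = (L + y)*y = y*(L + y))
l = -14 (l = -4/(-2) + (2*(6 + 2))/(-1) = -4*(-½) + (2*8)*(-1) = 2 + 16*(-1) = 2 - 16 = -14)
u(v) = -14
A(j, Q) = (8 + Q)/(-6 + j)
18*A(-4, u(-1)) = 18*((8 - 14)/(-6 - 4)) = 18*(-6/(-10)) = 18*(-⅒*(-6)) = 18*(⅗) = 54/5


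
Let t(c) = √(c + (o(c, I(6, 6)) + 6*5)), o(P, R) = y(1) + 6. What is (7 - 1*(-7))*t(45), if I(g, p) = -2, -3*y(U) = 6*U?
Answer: 14*√79 ≈ 124.43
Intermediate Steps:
y(U) = -2*U
o(P, R) = 4 (o(P, R) = -2*1 + 6 = -2 + 6 = 4)
t(c) = √(34 + c) (t(c) = √(c + (4 + 6*5)) = √(c + (4 + 30)) = √(c + 34) = √(34 + c))
(7 - 1*(-7))*t(45) = (7 - 1*(-7))*√(34 + 45) = (7 + 7)*√79 = 14*√79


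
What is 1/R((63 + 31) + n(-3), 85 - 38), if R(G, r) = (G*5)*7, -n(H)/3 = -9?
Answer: 1/4235 ≈ 0.00023613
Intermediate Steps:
n(H) = 27 (n(H) = -3*(-9) = 27)
R(G, r) = 35*G (R(G, r) = (5*G)*7 = 35*G)
1/R((63 + 31) + n(-3), 85 - 38) = 1/(35*((63 + 31) + 27)) = 1/(35*(94 + 27)) = 1/(35*121) = 1/4235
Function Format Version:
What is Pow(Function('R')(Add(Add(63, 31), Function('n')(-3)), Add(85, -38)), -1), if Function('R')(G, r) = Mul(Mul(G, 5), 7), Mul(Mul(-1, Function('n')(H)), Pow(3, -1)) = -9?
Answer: Rational(1, 4235) ≈ 0.00023613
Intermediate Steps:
Function('n')(H) = 27 (Function('n')(H) = Mul(-3, -9) = 27)
Function('R')(G, r) = Mul(35, G) (Function('R')(G, r) = Mul(Mul(5, G), 7) = Mul(35, G))
Pow(Function('R')(Add(Add(63, 31), Function('n')(-3)), Add(85, -38)), -1) = Pow(Mul(35, Add(Add(63, 31), 27)), -1) = Pow(Mul(35, Add(94, 27)), -1) = Pow(Mul(35, 121), -1) = Pow(4235, -1) = Rational(1, 4235)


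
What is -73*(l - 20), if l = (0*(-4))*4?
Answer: 1460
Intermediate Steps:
l = 0 (l = 0*4 = 0)
-73*(l - 20) = -73*(0 - 20) = -73*(-20) = 1460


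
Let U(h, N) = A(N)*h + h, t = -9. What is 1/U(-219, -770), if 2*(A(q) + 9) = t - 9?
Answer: 1/3723 ≈ 0.00026860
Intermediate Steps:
A(q) = -18 (A(q) = -9 + (-9 - 9)/2 = -9 + (1/2)*(-18) = -9 - 9 = -18)
U(h, N) = -17*h (U(h, N) = -18*h + h = -17*h)
1/U(-219, -770) = 1/(-17*(-219)) = 1/3723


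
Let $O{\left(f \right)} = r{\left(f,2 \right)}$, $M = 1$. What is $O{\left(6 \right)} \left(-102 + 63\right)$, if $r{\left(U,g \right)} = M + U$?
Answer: $-273$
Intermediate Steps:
$r{\left(U,g \right)} = 1 + U$
$O{\left(f \right)} = 1 + f$
$O{\left(6 \right)} \left(-102 + 63\right) = \left(1 + 6\right) \left(-102 + 63\right) = 7 \left(-39\right) = -273$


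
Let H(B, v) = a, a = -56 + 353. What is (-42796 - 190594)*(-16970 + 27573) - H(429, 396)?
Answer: -2474634467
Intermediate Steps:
a = 297
H(B, v) = 297
(-42796 - 190594)*(-16970 + 27573) - H(429, 396) = (-42796 - 190594)*(-16970 + 27573) - 1*297 = -233390*10603 - 297 = -2474634170 - 297 = -2474634467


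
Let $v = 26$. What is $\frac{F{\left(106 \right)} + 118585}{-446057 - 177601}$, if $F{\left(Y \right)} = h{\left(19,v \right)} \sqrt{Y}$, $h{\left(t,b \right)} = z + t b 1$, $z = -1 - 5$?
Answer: $- \frac{118585}{623658} - \frac{244 \sqrt{106}}{311829} \approx -0.1982$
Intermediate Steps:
$z = -6$
$h{\left(t,b \right)} = -6 + b t$ ($h{\left(t,b \right)} = -6 + t b 1 = -6 + b t 1 = -6 + b t$)
$F{\left(Y \right)} = 488 \sqrt{Y}$ ($F{\left(Y \right)} = \left(-6 + 26 \cdot 19\right) \sqrt{Y} = \left(-6 + 494\right) \sqrt{Y} = 488 \sqrt{Y}$)
$\frac{F{\left(106 \right)} + 118585}{-446057 - 177601} = \frac{488 \sqrt{106} + 118585}{-446057 - 177601} = \frac{118585 + 488 \sqrt{106}}{-623658} = \left(118585 + 488 \sqrt{106}\right) \left(- \frac{1}{623658}\right) = - \frac{118585}{623658} - \frac{244 \sqrt{106}}{311829}$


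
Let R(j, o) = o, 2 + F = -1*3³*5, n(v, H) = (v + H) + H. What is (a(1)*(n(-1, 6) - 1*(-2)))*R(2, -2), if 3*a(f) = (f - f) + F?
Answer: 3562/3 ≈ 1187.3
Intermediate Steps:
n(v, H) = v + 2*H (n(v, H) = (H + v) + H = v + 2*H)
F = -137 (F = -2 - 1*3³*5 = -2 - 1*27*5 = -2 - 27*5 = -2 - 135 = -137)
a(f) = -137/3 (a(f) = ((f - f) - 137)/3 = (0 - 137)/3 = (⅓)*(-137) = -137/3)
(a(1)*(n(-1, 6) - 1*(-2)))*R(2, -2) = -137*((-1 + 2*6) - 1*(-2))/3*(-2) = -137*((-1 + 12) + 2)/3*(-2) = -137*(11 + 2)/3*(-2) = -137/3*13*(-2) = -1781/3*(-2) = 3562/3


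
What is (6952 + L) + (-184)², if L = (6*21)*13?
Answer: 42446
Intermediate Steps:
L = 1638 (L = 126*13 = 1638)
(6952 + L) + (-184)² = (6952 + 1638) + (-184)² = 8590 + 33856 = 42446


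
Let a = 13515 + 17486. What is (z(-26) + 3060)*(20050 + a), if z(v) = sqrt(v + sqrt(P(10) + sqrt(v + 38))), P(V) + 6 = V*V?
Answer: 156216060 + 51051*sqrt(-26 + sqrt(2)*sqrt(47 + sqrt(3))) ≈ 1.5622e+8 + 2.0502e+5*I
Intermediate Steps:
a = 31001
P(V) = -6 + V**2 (P(V) = -6 + V*V = -6 + V**2)
z(v) = sqrt(v + sqrt(94 + sqrt(38 + v))) (z(v) = sqrt(v + sqrt((-6 + 10**2) + sqrt(v + 38))) = sqrt(v + sqrt((-6 + 100) + sqrt(38 + v))) = sqrt(v + sqrt(94 + sqrt(38 + v))))
(z(-26) + 3060)*(20050 + a) = (sqrt(-26 + sqrt(94 + sqrt(38 - 26))) + 3060)*(20050 + 31001) = (sqrt(-26 + sqrt(94 + sqrt(12))) + 3060)*51051 = (sqrt(-26 + sqrt(94 + 2*sqrt(3))) + 3060)*51051 = (3060 + sqrt(-26 + sqrt(94 + 2*sqrt(3))))*51051 = 156216060 + 51051*sqrt(-26 + sqrt(94 + 2*sqrt(3)))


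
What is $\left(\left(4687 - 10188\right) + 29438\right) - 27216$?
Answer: $-3279$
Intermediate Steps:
$\left(\left(4687 - 10188\right) + 29438\right) - 27216 = \left(-5501 + 29438\right) - 27216 = 23937 - 27216 = -3279$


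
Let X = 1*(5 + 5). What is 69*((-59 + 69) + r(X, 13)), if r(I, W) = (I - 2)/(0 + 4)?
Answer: 828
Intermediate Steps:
X = 10 (X = 1*10 = 10)
r(I, W) = -1/2 + I/4 (r(I, W) = (-2 + I)/4 = (-2 + I)*(1/4) = -1/2 + I/4)
69*((-59 + 69) + r(X, 13)) = 69*((-59 + 69) + (-1/2 + (1/4)*10)) = 69*(10 + (-1/2 + 5/2)) = 69*(10 + 2) = 69*12 = 828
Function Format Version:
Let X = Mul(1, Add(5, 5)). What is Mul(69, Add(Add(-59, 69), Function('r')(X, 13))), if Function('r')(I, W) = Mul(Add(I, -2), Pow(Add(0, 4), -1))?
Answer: 828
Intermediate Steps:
X = 10 (X = Mul(1, 10) = 10)
Function('r')(I, W) = Add(Rational(-1, 2), Mul(Rational(1, 4), I)) (Function('r')(I, W) = Mul(Add(-2, I), Pow(4, -1)) = Mul(Add(-2, I), Rational(1, 4)) = Add(Rational(-1, 2), Mul(Rational(1, 4), I)))
Mul(69, Add(Add(-59, 69), Function('r')(X, 13))) = Mul(69, Add(Add(-59, 69), Add(Rational(-1, 2), Mul(Rational(1, 4), 10)))) = Mul(69, Add(10, Add(Rational(-1, 2), Rational(5, 2)))) = Mul(69, Add(10, 2)) = Mul(69, 12) = 828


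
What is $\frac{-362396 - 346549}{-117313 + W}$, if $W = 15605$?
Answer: $\frac{708945}{101708} \approx 6.9704$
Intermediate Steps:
$\frac{-362396 - 346549}{-117313 + W} = \frac{-362396 - 346549}{-117313 + 15605} = - \frac{708945}{-101708} = \left(-708945\right) \left(- \frac{1}{101708}\right) = \frac{708945}{101708}$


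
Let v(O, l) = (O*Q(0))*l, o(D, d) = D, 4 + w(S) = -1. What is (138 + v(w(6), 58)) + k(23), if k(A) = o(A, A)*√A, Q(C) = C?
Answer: 138 + 23*√23 ≈ 248.30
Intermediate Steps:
w(S) = -5 (w(S) = -4 - 1 = -5)
v(O, l) = 0 (v(O, l) = (O*0)*l = 0*l = 0)
k(A) = A^(3/2) (k(A) = A*√A = A^(3/2))
(138 + v(w(6), 58)) + k(23) = (138 + 0) + 23^(3/2) = 138 + 23*√23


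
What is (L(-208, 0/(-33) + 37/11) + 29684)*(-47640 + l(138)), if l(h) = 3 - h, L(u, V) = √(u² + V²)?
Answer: -1418153100 - 47775*√5236313/11 ≈ -1.4281e+9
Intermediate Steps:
L(u, V) = √(V² + u²)
(L(-208, 0/(-33) + 37/11) + 29684)*(-47640 + l(138)) = (√((0/(-33) + 37/11)² + (-208)²) + 29684)*(-47640 + (3 - 1*138)) = (√((0*(-1/33) + 37*(1/11))² + 43264) + 29684)*(-47640 + (3 - 138)) = (√((0 + 37/11)² + 43264) + 29684)*(-47640 - 135) = (√((37/11)² + 43264) + 29684)*(-47775) = (√(1369/121 + 43264) + 29684)*(-47775) = (√(5236313/121) + 29684)*(-47775) = (√5236313/11 + 29684)*(-47775) = (29684 + √5236313/11)*(-47775) = -1418153100 - 47775*√5236313/11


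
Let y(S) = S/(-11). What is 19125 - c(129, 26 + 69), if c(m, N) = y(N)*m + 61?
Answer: 221959/11 ≈ 20178.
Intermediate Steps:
y(S) = -S/11 (y(S) = S*(-1/11) = -S/11)
c(m, N) = 61 - N*m/11 (c(m, N) = (-N/11)*m + 61 = -N*m/11 + 61 = 61 - N*m/11)
19125 - c(129, 26 + 69) = 19125 - (61 - 1/11*(26 + 69)*129) = 19125 - (61 - 1/11*95*129) = 19125 - (61 - 12255/11) = 19125 - 1*(-11584/11) = 19125 + 11584/11 = 221959/11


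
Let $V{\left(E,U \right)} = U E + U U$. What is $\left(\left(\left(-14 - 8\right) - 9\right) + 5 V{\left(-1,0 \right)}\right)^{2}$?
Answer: $961$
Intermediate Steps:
$V{\left(E,U \right)} = U^{2} + E U$ ($V{\left(E,U \right)} = E U + U^{2} = U^{2} + E U$)
$\left(\left(\left(-14 - 8\right) - 9\right) + 5 V{\left(-1,0 \right)}\right)^{2} = \left(\left(\left(-14 - 8\right) - 9\right) + 5 \cdot 0 \left(-1 + 0\right)\right)^{2} = \left(\left(-22 - 9\right) + 5 \cdot 0 \left(-1\right)\right)^{2} = \left(-31 + 5 \cdot 0\right)^{2} = \left(-31 + 0\right)^{2} = \left(-31\right)^{2} = 961$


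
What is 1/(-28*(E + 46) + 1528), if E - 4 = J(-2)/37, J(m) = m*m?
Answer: 37/4624 ≈ 0.0080017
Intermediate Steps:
J(m) = m**2
E = 152/37 (E = 4 + (-2)**2/37 = 4 + 4*(1/37) = 4 + 4/37 = 152/37 ≈ 4.1081)
1/(-28*(E + 46) + 1528) = 1/(-28*(152/37 + 46) + 1528) = 1/(-28*1854/37 + 1528) = 1/(-51912/37 + 1528) = 1/(4624/37) = 37/4624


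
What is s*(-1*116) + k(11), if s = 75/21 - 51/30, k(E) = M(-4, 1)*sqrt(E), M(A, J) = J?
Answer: -7598/35 + sqrt(11) ≈ -213.77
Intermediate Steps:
k(E) = sqrt(E) (k(E) = 1*sqrt(E) = sqrt(E))
s = 131/70 (s = 75*(1/21) - 51*1/30 = 25/7 - 17/10 = 131/70 ≈ 1.8714)
s*(-1*116) + k(11) = 131*(-1*116)/70 + sqrt(11) = (131/70)*(-116) + sqrt(11) = -7598/35 + sqrt(11)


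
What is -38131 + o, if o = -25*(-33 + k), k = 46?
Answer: -38456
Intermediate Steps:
o = -325 (o = -25*(-33 + 46) = -25*13 = -325)
-38131 + o = -38131 - 325 = -38456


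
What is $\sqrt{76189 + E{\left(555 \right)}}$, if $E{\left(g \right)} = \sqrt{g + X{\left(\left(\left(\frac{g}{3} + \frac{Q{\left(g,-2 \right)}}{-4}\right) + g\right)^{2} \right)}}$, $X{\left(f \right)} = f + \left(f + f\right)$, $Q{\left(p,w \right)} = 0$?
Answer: $\sqrt{76189 + 3 \sqrt{182595}} \approx 278.34$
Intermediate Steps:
$X{\left(f \right)} = 3 f$ ($X{\left(f \right)} = f + 2 f = 3 f$)
$E{\left(g \right)} = \sqrt{g + \frac{16 g^{2}}{3}}$ ($E{\left(g \right)} = \sqrt{g + 3 \left(\left(\frac{g}{3} + \frac{0}{-4}\right) + g\right)^{2}} = \sqrt{g + 3 \left(\left(g \frac{1}{3} + 0 \left(- \frac{1}{4}\right)\right) + g\right)^{2}} = \sqrt{g + 3 \left(\left(\frac{g}{3} + 0\right) + g\right)^{2}} = \sqrt{g + 3 \left(\frac{g}{3} + g\right)^{2}} = \sqrt{g + 3 \left(\frac{4 g}{3}\right)^{2}} = \sqrt{g + 3 \frac{16 g^{2}}{9}} = \sqrt{g + \frac{16 g^{2}}{3}}$)
$\sqrt{76189 + E{\left(555 \right)}} = \sqrt{76189 + \frac{\sqrt{3} \sqrt{555 \left(3 + 16 \cdot 555\right)}}{3}} = \sqrt{76189 + \frac{\sqrt{3} \sqrt{555 \left(3 + 8880\right)}}{3}} = \sqrt{76189 + \frac{\sqrt{3} \sqrt{555 \cdot 8883}}{3}} = \sqrt{76189 + \frac{\sqrt{3} \sqrt{4930065}}{3}} = \sqrt{76189 + \frac{\sqrt{3} \cdot 9 \sqrt{60865}}{3}} = \sqrt{76189 + 3 \sqrt{182595}}$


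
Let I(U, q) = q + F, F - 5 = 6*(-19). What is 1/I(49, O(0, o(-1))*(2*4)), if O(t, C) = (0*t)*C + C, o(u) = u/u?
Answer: -1/101 ≈ -0.0099010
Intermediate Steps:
o(u) = 1
F = -109 (F = 5 + 6*(-19) = 5 - 114 = -109)
O(t, C) = C (O(t, C) = 0*C + C = 0 + C = C)
I(U, q) = -109 + q (I(U, q) = q - 109 = -109 + q)
1/I(49, O(0, o(-1))*(2*4)) = 1/(-109 + 1*(2*4)) = 1/(-109 + 1*8) = 1/(-109 + 8) = 1/(-101) = -1/101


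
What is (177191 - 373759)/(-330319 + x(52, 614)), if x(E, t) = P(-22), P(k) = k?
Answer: 196568/330341 ≈ 0.59505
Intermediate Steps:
x(E, t) = -22
(177191 - 373759)/(-330319 + x(52, 614)) = (177191 - 373759)/(-330319 - 22) = -196568/(-330341) = -196568*(-1/330341) = 196568/330341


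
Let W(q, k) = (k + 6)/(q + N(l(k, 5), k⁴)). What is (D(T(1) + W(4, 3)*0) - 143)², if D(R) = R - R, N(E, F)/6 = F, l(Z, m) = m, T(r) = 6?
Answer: 20449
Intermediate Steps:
N(E, F) = 6*F
W(q, k) = (6 + k)/(q + 6*k⁴) (W(q, k) = (k + 6)/(q + 6*k⁴) = (6 + k)/(q + 6*k⁴))
D(R) = 0
(D(T(1) + W(4, 3)*0) - 143)² = (0 - 143)² = (-143)² = 20449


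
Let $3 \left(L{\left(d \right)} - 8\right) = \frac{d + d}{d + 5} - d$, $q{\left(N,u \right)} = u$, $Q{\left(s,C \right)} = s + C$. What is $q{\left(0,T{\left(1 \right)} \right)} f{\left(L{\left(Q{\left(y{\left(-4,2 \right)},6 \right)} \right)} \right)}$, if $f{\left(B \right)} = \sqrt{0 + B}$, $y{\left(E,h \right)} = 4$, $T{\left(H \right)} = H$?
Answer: $\frac{\sqrt{46}}{3} \approx 2.2608$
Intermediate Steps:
$Q{\left(s,C \right)} = C + s$
$L{\left(d \right)} = 8 - \frac{d}{3} + \frac{2 d}{3 \left(5 + d\right)}$ ($L{\left(d \right)} = 8 + \frac{\frac{d + d}{d + 5} - d}{3} = 8 + \frac{\frac{2 d}{5 + d} - d}{3} = 8 + \frac{- d + \frac{2 d}{5 + d}}{3} = 8 - \left(\frac{d}{3} - \frac{2 d}{3 \left(5 + d\right)}\right) = 8 - \frac{d}{3} + \frac{2 d}{3 \left(5 + d\right)}$)
$f{\left(B \right)} = \sqrt{B}$
$q{\left(0,T{\left(1 \right)} \right)} f{\left(L{\left(Q{\left(y{\left(-4,2 \right)},6 \right)} \right)} \right)} = 1 \sqrt{\frac{120 - \left(6 + 4\right)^{2} + 21 \left(6 + 4\right)}{3 \left(5 + \left(6 + 4\right)\right)}} = 1 \sqrt{\frac{120 - 10^{2} + 21 \cdot 10}{3 \left(5 + 10\right)}} = 1 \sqrt{\frac{120 - 100 + 210}{3 \cdot 15}} = 1 \sqrt{\frac{1}{3} \cdot \frac{1}{15} \left(120 - 100 + 210\right)} = 1 \sqrt{\frac{1}{3} \cdot \frac{1}{15} \cdot 230} = 1 \sqrt{\frac{46}{9}} = 1 \frac{\sqrt{46}}{3} = \frac{\sqrt{46}}{3}$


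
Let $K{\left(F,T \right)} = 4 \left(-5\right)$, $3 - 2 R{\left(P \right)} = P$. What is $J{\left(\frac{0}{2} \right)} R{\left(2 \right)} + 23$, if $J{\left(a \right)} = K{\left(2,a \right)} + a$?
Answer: $13$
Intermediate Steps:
$R{\left(P \right)} = \frac{3}{2} - \frac{P}{2}$
$K{\left(F,T \right)} = -20$
$J{\left(a \right)} = -20 + a$
$J{\left(\frac{0}{2} \right)} R{\left(2 \right)} + 23 = \left(-20 + \frac{0}{2}\right) \left(\frac{3}{2} - 1\right) + 23 = \left(-20 + 0 \cdot \frac{1}{2}\right) \left(\frac{3}{2} - 1\right) + 23 = \left(-20 + 0\right) \frac{1}{2} + 23 = \left(-20\right) \frac{1}{2} + 23 = -10 + 23 = 13$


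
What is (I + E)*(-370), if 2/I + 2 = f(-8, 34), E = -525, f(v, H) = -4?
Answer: 583120/3 ≈ 1.9437e+5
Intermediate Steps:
I = -⅓ (I = 2/(-2 - 4) = 2/(-6) = 2*(-⅙) = -⅓ ≈ -0.33333)
(I + E)*(-370) = (-⅓ - 525)*(-370) = -1576/3*(-370) = 583120/3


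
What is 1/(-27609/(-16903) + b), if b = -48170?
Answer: -16903/814189901 ≈ -2.0761e-5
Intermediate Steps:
1/(-27609/(-16903) + b) = 1/(-27609/(-16903) - 48170) = 1/(-27609*(-1/16903) - 48170) = 1/(27609/16903 - 48170) = 1/(-814189901/16903) = -16903/814189901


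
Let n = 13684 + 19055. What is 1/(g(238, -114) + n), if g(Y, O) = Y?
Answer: 1/32977 ≈ 3.0324e-5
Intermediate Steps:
n = 32739
1/(g(238, -114) + n) = 1/(238 + 32739) = 1/32977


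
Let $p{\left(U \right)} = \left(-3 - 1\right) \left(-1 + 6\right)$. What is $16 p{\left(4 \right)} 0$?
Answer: $0$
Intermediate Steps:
$p{\left(U \right)} = -20$ ($p{\left(U \right)} = \left(-4\right) 5 = -20$)
$16 p{\left(4 \right)} 0 = 16 \left(-20\right) 0 = \left(-320\right) 0 = 0$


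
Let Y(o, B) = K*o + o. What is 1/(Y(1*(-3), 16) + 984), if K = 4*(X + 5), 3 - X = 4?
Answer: 1/933 ≈ 0.0010718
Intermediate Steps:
X = -1 (X = 3 - 1*4 = 3 - 4 = -1)
K = 16 (K = 4*(-1 + 5) = 4*4 = 16)
Y(o, B) = 17*o (Y(o, B) = 16*o + o = 17*o)
1/(Y(1*(-3), 16) + 984) = 1/(17*(1*(-3)) + 984) = 1/(17*(-3) + 984) = 1/(-51 + 984) = 1/933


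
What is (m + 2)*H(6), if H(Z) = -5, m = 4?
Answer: -30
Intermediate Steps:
(m + 2)*H(6) = (4 + 2)*(-5) = 6*(-5) = -30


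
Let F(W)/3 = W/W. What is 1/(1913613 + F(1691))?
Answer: 1/1913616 ≈ 5.2257e-7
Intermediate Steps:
F(W) = 3 (F(W) = 3*(W/W) = 3*1 = 3)
1/(1913613 + F(1691)) = 1/(1913613 + 3) = 1/1913616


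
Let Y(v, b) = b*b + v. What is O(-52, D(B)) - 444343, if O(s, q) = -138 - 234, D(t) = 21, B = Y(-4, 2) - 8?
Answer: -444715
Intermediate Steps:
Y(v, b) = v + b² (Y(v, b) = b² + v = v + b²)
B = -8 (B = (-4 + 2²) - 8 = (-4 + 4) - 8 = 0 - 8 = -8)
O(s, q) = -372
O(-52, D(B)) - 444343 = -372 - 444343 = -444715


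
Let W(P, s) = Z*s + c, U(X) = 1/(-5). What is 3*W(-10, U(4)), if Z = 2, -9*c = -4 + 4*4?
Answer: -26/5 ≈ -5.2000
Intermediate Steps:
U(X) = -⅕
c = -4/3 (c = -(-4 + 4*4)/9 = -(-4 + 16)/9 = -⅑*12 = -4/3 ≈ -1.3333)
W(P, s) = -4/3 + 2*s (W(P, s) = 2*s - 4/3 = -4/3 + 2*s)
3*W(-10, U(4)) = 3*(-4/3 + 2*(-⅕)) = 3*(-4/3 - ⅖) = 3*(-26/15) = -26/5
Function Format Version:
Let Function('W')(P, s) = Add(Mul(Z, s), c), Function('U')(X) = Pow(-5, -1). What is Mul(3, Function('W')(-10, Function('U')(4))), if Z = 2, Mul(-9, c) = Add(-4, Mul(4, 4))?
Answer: Rational(-26, 5) ≈ -5.2000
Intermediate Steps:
Function('U')(X) = Rational(-1, 5)
c = Rational(-4, 3) (c = Mul(Rational(-1, 9), Add(-4, Mul(4, 4))) = Mul(Rational(-1, 9), Add(-4, 16)) = Mul(Rational(-1, 9), 12) = Rational(-4, 3) ≈ -1.3333)
Function('W')(P, s) = Add(Rational(-4, 3), Mul(2, s)) (Function('W')(P, s) = Add(Mul(2, s), Rational(-4, 3)) = Add(Rational(-4, 3), Mul(2, s)))
Mul(3, Function('W')(-10, Function('U')(4))) = Mul(3, Add(Rational(-4, 3), Mul(2, Rational(-1, 5)))) = Mul(3, Add(Rational(-4, 3), Rational(-2, 5))) = Mul(3, Rational(-26, 15)) = Rational(-26, 5)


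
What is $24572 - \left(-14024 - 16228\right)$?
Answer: $54824$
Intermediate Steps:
$24572 - \left(-14024 - 16228\right) = 24572 - -30252 = 24572 + 30252 = 54824$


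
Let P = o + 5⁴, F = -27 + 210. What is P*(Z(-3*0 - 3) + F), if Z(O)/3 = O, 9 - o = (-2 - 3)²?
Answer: 105966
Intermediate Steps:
o = -16 (o = 9 - (-2 - 3)² = 9 - 1*(-5)² = 9 - 1*25 = 9 - 25 = -16)
Z(O) = 3*O
F = 183
P = 609 (P = -16 + 5⁴ = -16 + 625 = 609)
P*(Z(-3*0 - 3) + F) = 609*(3*(-3*0 - 3) + 183) = 609*(3*(0 - 3) + 183) = 609*(3*(-3) + 183) = 609*(-9 + 183) = 609*174 = 105966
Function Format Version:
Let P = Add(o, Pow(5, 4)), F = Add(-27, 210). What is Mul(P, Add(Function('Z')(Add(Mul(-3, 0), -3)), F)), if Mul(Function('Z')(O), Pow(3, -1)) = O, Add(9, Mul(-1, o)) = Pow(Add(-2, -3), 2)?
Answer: 105966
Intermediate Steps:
o = -16 (o = Add(9, Mul(-1, Pow(Add(-2, -3), 2))) = Add(9, Mul(-1, Pow(-5, 2))) = Add(9, Mul(-1, 25)) = Add(9, -25) = -16)
Function('Z')(O) = Mul(3, O)
F = 183
P = 609 (P = Add(-16, Pow(5, 4)) = Add(-16, 625) = 609)
Mul(P, Add(Function('Z')(Add(Mul(-3, 0), -3)), F)) = Mul(609, Add(Mul(3, Add(Mul(-3, 0), -3)), 183)) = Mul(609, Add(Mul(3, Add(0, -3)), 183)) = Mul(609, Add(Mul(3, -3), 183)) = Mul(609, Add(-9, 183)) = Mul(609, 174) = 105966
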